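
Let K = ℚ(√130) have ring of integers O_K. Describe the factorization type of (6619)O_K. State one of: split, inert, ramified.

split

d = 130 ≡ 2 (mod 4), so O_K = ℤ[√130] and disc(K) = 4d = 520.
disc(K) = 520 is not divisible by 6619; 6619 is unramified.
(130/6619) = 130^3309 mod 6619 = 1, giving Legendre symbol 1.
(130/6619) = 1, so 6619 splits.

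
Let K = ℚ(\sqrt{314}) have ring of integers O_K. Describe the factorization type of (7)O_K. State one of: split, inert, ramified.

p is inert

314 mod 4 = 2, hence disc K = 4·314 = 1256 and O_K = ℤ[√314].
7 ∤ 1256, so 7 is unramified.
(314/7) = 6^3 mod 7 = 6, giving Legendre symbol -1.
d is a non-residue mod p, hence 7 remains inert in O_K.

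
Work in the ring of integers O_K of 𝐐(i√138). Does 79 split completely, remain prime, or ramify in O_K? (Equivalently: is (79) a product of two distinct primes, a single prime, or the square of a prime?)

Since -138 ≢ 1 mod 4, the ring of integers is ℤ[√-138] with discriminant 4·(-138) = -552.
Since gcd(79, -552) = 1 the prime 79 does not ramify.
Euler's criterion: (-138)^39 mod 79 = 1. Thus (-138|79) = 1.
(-138/79) = 1, so 79 splits.

split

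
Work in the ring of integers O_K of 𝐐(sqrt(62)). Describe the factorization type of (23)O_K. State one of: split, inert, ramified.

d = 62 ≡ 2 (mod 4), so O_K = ℤ[√62] and disc(K) = 4d = 248.
23 ∤ 248, so 23 is unramified.
Compute (62/23) via Euler: 16^((23-1)/2) mod 23 = 1, so (62/23) = 1.
Legendre symbol 1 ⇒ 23 is split.

split — (23) = 𝔭₁𝔭₂ with 𝔭₁ ≠ 𝔭₂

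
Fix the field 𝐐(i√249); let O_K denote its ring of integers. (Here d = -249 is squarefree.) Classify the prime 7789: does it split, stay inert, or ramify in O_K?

-249 mod 4 = 3, hence disc K = 4·(-249) = -996 and O_K = ℤ[√-249].
Since gcd(7789, -996) = 1 the prime 7789 does not ramify.
Euler's criterion: (-249)^3894 mod 7789 = 1. Thus (-249|7789) = 1.
(-249/7789) = 1, so 7789 splits.

p splits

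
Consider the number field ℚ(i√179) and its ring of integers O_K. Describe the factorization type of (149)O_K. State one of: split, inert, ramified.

Since -179 ≡ 1 mod 4, the ring of integers is ℤ[(1+√-179)/2] with discriminant -179.
149 ∤ -179, so 149 is unramified.
Legendre symbol by Euler's criterion: (-179/149) ≡ (-179)^74 ≡ 1 (mod 149), i.e. (-179/149) = 1.
d is a quadratic residue mod p, hence 149 splits in O_K.

split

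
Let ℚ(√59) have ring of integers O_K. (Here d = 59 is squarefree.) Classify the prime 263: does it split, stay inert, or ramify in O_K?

inert

d = 59 ≡ 3 (mod 4), so O_K = ℤ[√59] and disc(K) = 4d = 236.
disc(K) = 236 is not divisible by 263; 263 is unramified.
Legendre symbol by Euler's criterion: (59/263) ≡ 59^131 ≡ 262 (mod 263), i.e. (59/263) = -1.
(59/263) = -1, so 263 is inert.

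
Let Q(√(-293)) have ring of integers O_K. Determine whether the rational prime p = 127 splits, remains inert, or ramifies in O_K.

d = -293 ≡ 3 (mod 4), so O_K = ℤ[√-293] and disc(K) = 4d = -1172.
127 ∤ -1172, so 127 is unramified.
Euler's criterion: (-293)^63 mod 127 = 1. Thus (-293|127) = 1.
d is a quadratic residue mod p, hence 127 splits in O_K.

splits completely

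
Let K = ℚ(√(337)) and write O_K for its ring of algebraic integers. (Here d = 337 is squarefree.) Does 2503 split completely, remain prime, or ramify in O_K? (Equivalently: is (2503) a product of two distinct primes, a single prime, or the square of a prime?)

Since 337 ≡ 1 mod 4, the ring of integers is ℤ[(1+√337)/2] with discriminant 337.
2503 ∤ 337, so 2503 is unramified.
Euler's criterion: 337^1251 mod 2503 = 1. Thus (337|2503) = 1.
(337/2503) = 1, so 2503 splits.

split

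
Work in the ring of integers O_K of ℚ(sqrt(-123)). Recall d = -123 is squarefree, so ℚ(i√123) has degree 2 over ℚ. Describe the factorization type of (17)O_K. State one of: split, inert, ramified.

splits completely

d = -123 ≡ 1 (mod 4), so O_K = ℤ[(1+√-123)/2] and disc(K) = d = -123.
17 ∤ -123, so 17 is unramified.
Compute (-123/17) via Euler: 13^((17-1)/2) mod 17 = 1, so (-123/17) = 1.
d is a quadratic residue mod p, hence 17 splits in O_K.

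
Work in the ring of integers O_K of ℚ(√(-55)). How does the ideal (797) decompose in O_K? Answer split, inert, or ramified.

Since -55 ≡ 1 mod 4, the ring of integers is ℤ[(1+√-55)/2] with discriminant -55.
Since gcd(797, -55) = 1 the prime 797 does not ramify.
Compute (-55/797) via Euler: 742^((797-1)/2) mod 797 = 796, so (-55/797) = -1.
Legendre symbol -1 ⇒ 797 is inert.

797 remains inert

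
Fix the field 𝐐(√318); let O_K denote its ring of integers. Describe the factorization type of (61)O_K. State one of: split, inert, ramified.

p splits

318 mod 4 = 2, hence disc K = 4·318 = 1272 and O_K = ℤ[√318].
61 ∤ 1272, so 61 is unramified.
Legendre symbol by Euler's criterion: (318/61) ≡ 318^30 ≡ 1 (mod 61), i.e. (318/61) = 1.
(318/61) = 1, so 61 splits.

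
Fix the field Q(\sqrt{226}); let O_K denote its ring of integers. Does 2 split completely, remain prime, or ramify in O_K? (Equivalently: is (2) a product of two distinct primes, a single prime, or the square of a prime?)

d = 226 ≡ 2 (mod 4), so O_K = ℤ[√226] and disc(K) = 4d = 904.
disc(K) = 904 = 2·452, so p = 2 is ramified.

p ramifies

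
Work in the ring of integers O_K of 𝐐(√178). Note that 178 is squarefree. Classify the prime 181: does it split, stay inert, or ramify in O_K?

split

178 mod 4 = 2, hence disc K = 4·178 = 712 and O_K = ℤ[√178].
181 ∤ 712, so 181 is unramified.
(178/181) = 178^90 mod 181 = 1, giving Legendre symbol 1.
Legendre symbol 1 ⇒ 181 is split.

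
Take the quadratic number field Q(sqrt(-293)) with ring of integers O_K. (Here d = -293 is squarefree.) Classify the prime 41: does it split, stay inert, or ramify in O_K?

Since -293 ≢ 1 mod 4, the ring of integers is ℤ[√-293] with discriminant 4·(-293) = -1172.
41 ∤ -1172, so 41 is unramified.
(-293/41) = 35^20 mod 41 = 40, giving Legendre symbol -1.
d is a non-residue mod p, hence 41 remains inert in O_K.

41 remains inert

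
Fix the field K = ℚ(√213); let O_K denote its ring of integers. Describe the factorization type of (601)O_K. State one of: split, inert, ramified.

Since 213 ≡ 1 mod 4, the ring of integers is ℤ[(1+√213)/2] with discriminant 213.
Since gcd(601, 213) = 1 the prime 601 does not ramify.
Legendre symbol by Euler's criterion: (213/601) ≡ 213^300 ≡ 600 (mod 601), i.e. (213/601) = -1.
(213/601) = -1, so 601 is inert.

p is inert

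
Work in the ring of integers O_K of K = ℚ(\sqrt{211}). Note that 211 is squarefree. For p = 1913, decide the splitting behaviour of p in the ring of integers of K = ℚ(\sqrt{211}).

d = 211 ≡ 3 (mod 4), so O_K = ℤ[√211] and disc(K) = 4d = 844.
Since gcd(1913, 844) = 1 the prime 1913 does not ramify.
Compute (211/1913) via Euler: 211^((1913-1)/2) mod 1913 = 1, so (211/1913) = 1.
Legendre symbol 1 ⇒ 1913 is split.

split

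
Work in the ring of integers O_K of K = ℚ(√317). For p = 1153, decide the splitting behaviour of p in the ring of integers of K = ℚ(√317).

d = 317 ≡ 1 (mod 4), so O_K = ℤ[(1+√317)/2] and disc(K) = d = 317.
disc(K) = 317 is not divisible by 1153; 1153 is unramified.
(317/1153) = 317^576 mod 1153 = 1152, giving Legendre symbol -1.
(317/1153) = -1, so 1153 is inert.

inert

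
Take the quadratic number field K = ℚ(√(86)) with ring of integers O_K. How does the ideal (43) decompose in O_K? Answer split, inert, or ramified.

d = 86 ≡ 2 (mod 4), so O_K = ℤ[√86] and disc(K) = 4d = 344.
43 divides disc(K) = 344, so 43 ramifies.

ramified — (43) = 𝔭²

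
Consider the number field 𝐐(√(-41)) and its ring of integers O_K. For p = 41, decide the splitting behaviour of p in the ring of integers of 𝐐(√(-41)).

41 is ramified

d = -41 ≡ 3 (mod 4), so O_K = ℤ[√-41] and disc(K) = 4d = -164.
disc(K) = -164 = 41·(-4), so p = 41 is ramified.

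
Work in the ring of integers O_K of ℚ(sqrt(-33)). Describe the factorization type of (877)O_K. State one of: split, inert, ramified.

-33 mod 4 = 3, hence disc K = 4·(-33) = -132 and O_K = ℤ[√-33].
disc(K) = -132 is not divisible by 877; 877 is unramified.
Legendre symbol by Euler's criterion: (-33/877) ≡ (-33)^438 ≡ 876 (mod 877), i.e. (-33/877) = -1.
(-33/877) = -1, so 877 is inert.

inert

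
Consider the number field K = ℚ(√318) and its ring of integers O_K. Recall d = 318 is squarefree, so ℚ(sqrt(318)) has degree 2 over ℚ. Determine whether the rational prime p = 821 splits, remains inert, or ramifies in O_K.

Since 318 ≢ 1 mod 4, the ring of integers is ℤ[√318] with discriminant 4·318 = 1272.
Since gcd(821, 1272) = 1 the prime 821 does not ramify.
Legendre symbol by Euler's criterion: (318/821) ≡ 318^410 ≡ 820 (mod 821), i.e. (318/821) = -1.
d is a non-residue mod p, hence 821 remains inert in O_K.

inert — (821) stays prime in O_K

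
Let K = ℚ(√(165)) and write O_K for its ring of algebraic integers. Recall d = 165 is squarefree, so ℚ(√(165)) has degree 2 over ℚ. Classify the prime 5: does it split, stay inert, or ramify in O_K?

165 mod 4 = 1, hence disc K = 165 and O_K = ℤ[(1+√165)/2].
Ramification test: 5 | 165. The prime 5 ramifies in K.

5 is ramified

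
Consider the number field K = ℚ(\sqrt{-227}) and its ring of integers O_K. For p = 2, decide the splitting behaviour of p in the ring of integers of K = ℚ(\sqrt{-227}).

inert

d = -227 ≡ 1 (mod 4), so O_K = ℤ[(1+√-227)/2] and disc(K) = d = -227.
Since gcd(2, -227) = 1 the prime 2 does not ramify.
Checking d mod 8: -227 ≡ 5. Hence 2 is inert in O_K.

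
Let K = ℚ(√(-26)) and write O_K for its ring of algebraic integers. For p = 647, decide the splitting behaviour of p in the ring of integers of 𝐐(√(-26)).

Since -26 ≢ 1 mod 4, the ring of integers is ℤ[√-26] with discriminant 4·(-26) = -104.
Since gcd(647, -104) = 1 the prime 647 does not ramify.
Compute (-26/647) via Euler: 621^((647-1)/2) mod 647 = 646, so (-26/647) = -1.
Legendre symbol -1 ⇒ 647 is inert.

647 remains inert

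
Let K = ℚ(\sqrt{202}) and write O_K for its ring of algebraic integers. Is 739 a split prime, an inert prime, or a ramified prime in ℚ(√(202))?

202 mod 4 = 2, hence disc K = 4·202 = 808 and O_K = ℤ[√202].
Since gcd(739, 808) = 1 the prime 739 does not ramify.
Compute (202/739) via Euler: 202^((739-1)/2) mod 739 = 1, so (202/739) = 1.
Legendre symbol 1 ⇒ 739 is split.

splits completely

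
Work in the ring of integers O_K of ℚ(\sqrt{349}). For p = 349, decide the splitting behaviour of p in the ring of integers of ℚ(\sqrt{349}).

349 mod 4 = 1, hence disc K = 349 and O_K = ℤ[(1+√349)/2].
349 divides disc(K) = 349, so 349 ramifies.

ramified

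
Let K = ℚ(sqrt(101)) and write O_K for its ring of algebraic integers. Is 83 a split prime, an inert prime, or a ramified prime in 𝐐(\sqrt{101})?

101 mod 4 = 1, hence disc K = 101 and O_K = ℤ[(1+√101)/2].
Since gcd(83, 101) = 1 the prime 83 does not ramify.
Legendre symbol by Euler's criterion: (101/83) ≡ 101^41 ≡ 82 (mod 83), i.e. (101/83) = -1.
d is a non-residue mod p, hence 83 remains inert in O_K.

p is inert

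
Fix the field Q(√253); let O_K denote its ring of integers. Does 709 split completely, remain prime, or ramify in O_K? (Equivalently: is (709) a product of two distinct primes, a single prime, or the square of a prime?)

p is inert

253 mod 4 = 1, hence disc K = 253 and O_K = ℤ[(1+√253)/2].
disc(K) = 253 is not divisible by 709; 709 is unramified.
(253/709) = 253^354 mod 709 = 708, giving Legendre symbol -1.
(253/709) = -1, so 709 is inert.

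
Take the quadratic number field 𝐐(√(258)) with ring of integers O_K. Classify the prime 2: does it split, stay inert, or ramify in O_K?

Since 258 ≢ 1 mod 4, the ring of integers is ℤ[√258] with discriminant 4·258 = 1032.
2 divides disc(K) = 1032, so 2 ramifies.

ramifies in O_K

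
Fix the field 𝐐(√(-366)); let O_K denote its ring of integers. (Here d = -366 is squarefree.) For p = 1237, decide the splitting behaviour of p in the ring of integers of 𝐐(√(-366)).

1237 splits in O_K

-366 mod 4 = 2, hence disc K = 4·(-366) = -1464 and O_K = ℤ[√-366].
1237 ∤ -1464, so 1237 is unramified.
(-366/1237) = 871^618 mod 1237 = 1, giving Legendre symbol 1.
d is a quadratic residue mod p, hence 1237 splits in O_K.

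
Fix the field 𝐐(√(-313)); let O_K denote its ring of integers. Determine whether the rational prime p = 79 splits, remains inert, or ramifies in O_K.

p is inert

d = -313 ≡ 3 (mod 4), so O_K = ℤ[√-313] and disc(K) = 4d = -1252.
79 ∤ -1252, so 79 is unramified.
Legendre symbol by Euler's criterion: (-313/79) ≡ (-313)^39 ≡ 78 (mod 79), i.e. (-313/79) = -1.
Legendre symbol -1 ⇒ 79 is inert.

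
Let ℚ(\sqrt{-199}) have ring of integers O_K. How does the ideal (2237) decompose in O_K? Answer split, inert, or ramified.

d = -199 ≡ 1 (mod 4), so O_K = ℤ[(1+√-199)/2] and disc(K) = d = -199.
disc(K) = -199 is not divisible by 2237; 2237 is unramified.
Legendre symbol by Euler's criterion: (-199/2237) ≡ (-199)^1118 ≡ 2236 (mod 2237), i.e. (-199/2237) = -1.
(-199/2237) = -1, so 2237 is inert.

p is inert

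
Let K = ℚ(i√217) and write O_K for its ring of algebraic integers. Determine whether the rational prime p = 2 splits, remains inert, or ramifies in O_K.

-217 mod 4 = 3, hence disc K = 4·(-217) = -868 and O_K = ℤ[√-217].
Ramification test: 2 | -868. The prime 2 ramifies in K.

ramified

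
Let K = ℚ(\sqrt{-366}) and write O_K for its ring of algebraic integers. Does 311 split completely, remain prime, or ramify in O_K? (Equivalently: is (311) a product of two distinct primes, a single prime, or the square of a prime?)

-366 mod 4 = 2, hence disc K = 4·(-366) = -1464 and O_K = ℤ[√-366].
disc(K) = -1464 is not divisible by 311; 311 is unramified.
Euler's criterion: (-366)^155 mod 311 = 1. Thus (-366|311) = 1.
(-366/311) = 1, so 311 splits.

311 splits in O_K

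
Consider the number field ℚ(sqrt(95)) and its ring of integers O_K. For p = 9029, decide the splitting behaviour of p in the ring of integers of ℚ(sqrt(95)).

d = 95 ≡ 3 (mod 4), so O_K = ℤ[√95] and disc(K) = 4d = 380.
9029 ∤ 380, so 9029 is unramified.
Compute (95/9029) via Euler: 95^((9029-1)/2) mod 9029 = 1, so (95/9029) = 1.
d is a quadratic residue mod p, hence 9029 splits in O_K.

splits completely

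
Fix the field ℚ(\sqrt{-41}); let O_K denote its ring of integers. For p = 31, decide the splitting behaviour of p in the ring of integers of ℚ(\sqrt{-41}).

-41 mod 4 = 3, hence disc K = 4·(-41) = -164 and O_K = ℤ[√-41].
31 ∤ -164, so 31 is unramified.
(-41/31) = 21^15 mod 31 = 30, giving Legendre symbol -1.
d is a non-residue mod p, hence 31 remains inert in O_K.

31 remains inert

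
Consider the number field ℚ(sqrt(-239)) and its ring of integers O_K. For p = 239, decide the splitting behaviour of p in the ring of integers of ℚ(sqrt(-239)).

-239 mod 4 = 1, hence disc K = -239 and O_K = ℤ[(1+√-239)/2].
239 divides disc(K) = -239, so 239 ramifies.

ramifies in O_K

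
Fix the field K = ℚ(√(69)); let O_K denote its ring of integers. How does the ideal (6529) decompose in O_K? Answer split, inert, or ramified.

69 mod 4 = 1, hence disc K = 69 and O_K = ℤ[(1+√69)/2].
disc(K) = 69 is not divisible by 6529; 6529 is unramified.
(69/6529) = 69^3264 mod 6529 = 6528, giving Legendre symbol -1.
(69/6529) = -1, so 6529 is inert.

p is inert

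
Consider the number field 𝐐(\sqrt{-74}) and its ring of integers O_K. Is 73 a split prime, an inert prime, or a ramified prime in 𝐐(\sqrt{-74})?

split — (73) = 𝔭₁𝔭₂ with 𝔭₁ ≠ 𝔭₂

Since -74 ≢ 1 mod 4, the ring of integers is ℤ[√-74] with discriminant 4·(-74) = -296.
Since gcd(73, -296) = 1 the prime 73 does not ramify.
Legendre symbol by Euler's criterion: (-74/73) ≡ (-74)^36 ≡ 1 (mod 73), i.e. (-74/73) = 1.
d is a quadratic residue mod p, hence 73 splits in O_K.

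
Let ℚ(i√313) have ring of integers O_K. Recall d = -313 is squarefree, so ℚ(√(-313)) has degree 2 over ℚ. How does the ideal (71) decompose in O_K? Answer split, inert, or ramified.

-313 mod 4 = 3, hence disc K = 4·(-313) = -1252 and O_K = ℤ[√-313].
Since gcd(71, -1252) = 1 the prime 71 does not ramify.
Legendre symbol by Euler's criterion: (-313/71) ≡ (-313)^35 ≡ 70 (mod 71), i.e. (-313/71) = -1.
d is a non-residue mod p, hence 71 remains inert in O_K.

inert — (71) stays prime in O_K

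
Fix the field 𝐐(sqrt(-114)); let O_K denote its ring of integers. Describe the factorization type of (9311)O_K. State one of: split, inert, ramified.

d = -114 ≡ 2 (mod 4), so O_K = ℤ[√-114] and disc(K) = 4d = -456.
Since gcd(9311, -456) = 1 the prime 9311 does not ramify.
Euler's criterion: (-114)^4655 mod 9311 = 1. Thus (-114|9311) = 1.
d is a quadratic residue mod p, hence 9311 splits in O_K.

split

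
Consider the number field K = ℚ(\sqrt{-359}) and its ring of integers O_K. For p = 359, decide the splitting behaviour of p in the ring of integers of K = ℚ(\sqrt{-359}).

p ramifies

-359 mod 4 = 1, hence disc K = -359 and O_K = ℤ[(1+√-359)/2].
disc(K) = -359 = 359·(-1), so p = 359 is ramified.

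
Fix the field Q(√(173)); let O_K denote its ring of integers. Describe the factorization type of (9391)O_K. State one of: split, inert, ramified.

9391 splits in O_K

Since 173 ≡ 1 mod 4, the ring of integers is ℤ[(1+√173)/2] with discriminant 173.
9391 ∤ 173, so 9391 is unramified.
Euler's criterion: 173^4695 mod 9391 = 1. Thus (173|9391) = 1.
Legendre symbol 1 ⇒ 9391 is split.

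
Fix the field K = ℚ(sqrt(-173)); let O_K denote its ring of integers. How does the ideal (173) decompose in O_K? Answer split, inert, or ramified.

ramified — (173) = 𝔭²

d = -173 ≡ 3 (mod 4), so O_K = ℤ[√-173] and disc(K) = 4d = -692.
disc(K) = -692 = 173·(-4), so p = 173 is ramified.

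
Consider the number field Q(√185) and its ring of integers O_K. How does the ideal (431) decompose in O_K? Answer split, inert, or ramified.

remains prime (inert)

d = 185 ≡ 1 (mod 4), so O_K = ℤ[(1+√185)/2] and disc(K) = d = 185.
Since gcd(431, 185) = 1 the prime 431 does not ramify.
(185/431) = 185^215 mod 431 = 430, giving Legendre symbol -1.
(185/431) = -1, so 431 is inert.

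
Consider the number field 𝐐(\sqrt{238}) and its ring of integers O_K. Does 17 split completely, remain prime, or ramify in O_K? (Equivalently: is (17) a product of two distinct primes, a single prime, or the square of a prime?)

d = 238 ≡ 2 (mod 4), so O_K = ℤ[√238] and disc(K) = 4d = 952.
17 divides disc(K) = 952, so 17 ramifies.

ramified — (17) = 𝔭²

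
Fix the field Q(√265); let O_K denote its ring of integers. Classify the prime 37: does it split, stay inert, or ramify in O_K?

265 mod 4 = 1, hence disc K = 265 and O_K = ℤ[(1+√265)/2].
37 ∤ 265, so 37 is unramified.
Compute (265/37) via Euler: 6^((37-1)/2) mod 37 = 36, so (265/37) = -1.
(265/37) = -1, so 37 is inert.

remains prime (inert)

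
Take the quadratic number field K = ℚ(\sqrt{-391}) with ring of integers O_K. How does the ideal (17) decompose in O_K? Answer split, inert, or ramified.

ramified

d = -391 ≡ 1 (mod 4), so O_K = ℤ[(1+√-391)/2] and disc(K) = d = -391.
Ramification test: 17 | -391. The prime 17 ramifies in K.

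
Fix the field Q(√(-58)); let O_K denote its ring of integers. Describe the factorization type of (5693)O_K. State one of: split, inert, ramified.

d = -58 ≡ 2 (mod 4), so O_K = ℤ[√-58] and disc(K) = 4d = -232.
Since gcd(5693, -232) = 1 the prime 5693 does not ramify.
(-58/5693) = 5635^2846 mod 5693 = 5692, giving Legendre symbol -1.
d is a non-residue mod p, hence 5693 remains inert in O_K.

5693 remains inert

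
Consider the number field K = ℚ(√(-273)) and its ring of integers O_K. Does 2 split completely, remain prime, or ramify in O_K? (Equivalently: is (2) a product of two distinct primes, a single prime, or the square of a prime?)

2 is ramified

-273 mod 4 = 3, hence disc K = 4·(-273) = -1092 and O_K = ℤ[√-273].
Ramification test: 2 | -1092. The prime 2 ramifies in K.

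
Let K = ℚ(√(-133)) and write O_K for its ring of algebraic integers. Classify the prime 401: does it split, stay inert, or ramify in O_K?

d = -133 ≡ 3 (mod 4), so O_K = ℤ[√-133] and disc(K) = 4d = -532.
Since gcd(401, -532) = 1 the prime 401 does not ramify.
Compute (-133/401) via Euler: 268^((401-1)/2) mod 401 = 400, so (-133/401) = -1.
Legendre symbol -1 ⇒ 401 is inert.

remains prime (inert)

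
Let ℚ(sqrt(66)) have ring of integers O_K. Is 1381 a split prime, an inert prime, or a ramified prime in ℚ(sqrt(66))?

p splits

66 mod 4 = 2, hence disc K = 4·66 = 264 and O_K = ℤ[√66].
1381 ∤ 264, so 1381 is unramified.
Legendre symbol by Euler's criterion: (66/1381) ≡ 66^690 ≡ 1 (mod 1381), i.e. (66/1381) = 1.
Legendre symbol 1 ⇒ 1381 is split.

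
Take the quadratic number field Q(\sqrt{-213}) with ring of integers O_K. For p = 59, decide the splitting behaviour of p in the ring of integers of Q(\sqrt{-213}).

59 remains inert

d = -213 ≡ 3 (mod 4), so O_K = ℤ[√-213] and disc(K) = 4d = -852.
59 ∤ -852, so 59 is unramified.
Compute (-213/59) via Euler: 23^((59-1)/2) mod 59 = 58, so (-213/59) = -1.
(-213/59) = -1, so 59 is inert.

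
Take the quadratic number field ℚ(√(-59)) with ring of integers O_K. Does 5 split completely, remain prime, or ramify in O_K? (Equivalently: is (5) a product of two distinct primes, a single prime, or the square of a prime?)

-59 mod 4 = 1, hence disc K = -59 and O_K = ℤ[(1+√-59)/2].
disc(K) = -59 is not divisible by 5; 5 is unramified.
Legendre symbol by Euler's criterion: (-59/5) ≡ (-59)^2 ≡ 1 (mod 5), i.e. (-59/5) = 1.
(-59/5) = 1, so 5 splits.

split — (5) = 𝔭₁𝔭₂ with 𝔭₁ ≠ 𝔭₂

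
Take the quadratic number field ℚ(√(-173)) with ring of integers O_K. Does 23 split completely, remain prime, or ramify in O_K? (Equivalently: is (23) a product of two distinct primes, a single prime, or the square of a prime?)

23 remains inert

d = -173 ≡ 3 (mod 4), so O_K = ℤ[√-173] and disc(K) = 4d = -692.
Since gcd(23, -692) = 1 the prime 23 does not ramify.
Euler's criterion: (-173)^11 mod 23 = 22. Thus (-173|23) = -1.
(-173/23) = -1, so 23 is inert.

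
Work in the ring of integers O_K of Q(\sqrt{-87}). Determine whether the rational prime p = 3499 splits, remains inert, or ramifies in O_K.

Since -87 ≡ 1 mod 4, the ring of integers is ℤ[(1+√-87)/2] with discriminant -87.
3499 ∤ -87, so 3499 is unramified.
(-87/3499) = 3412^1749 mod 3499 = 3498, giving Legendre symbol -1.
d is a non-residue mod p, hence 3499 remains inert in O_K.

3499 remains inert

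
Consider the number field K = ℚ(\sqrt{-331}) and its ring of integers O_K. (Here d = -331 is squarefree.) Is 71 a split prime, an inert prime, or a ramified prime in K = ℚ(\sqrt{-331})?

p splits

d = -331 ≡ 1 (mod 4), so O_K = ℤ[(1+√-331)/2] and disc(K) = d = -331.
71 ∤ -331, so 71 is unramified.
(-331/71) = 24^35 mod 71 = 1, giving Legendre symbol 1.
Legendre symbol 1 ⇒ 71 is split.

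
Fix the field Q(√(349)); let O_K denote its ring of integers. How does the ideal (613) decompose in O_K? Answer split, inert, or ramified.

Since 349 ≡ 1 mod 4, the ring of integers is ℤ[(1+√349)/2] with discriminant 349.
disc(K) = 349 is not divisible by 613; 613 is unramified.
Legendre symbol by Euler's criterion: (349/613) ≡ 349^306 ≡ 1 (mod 613), i.e. (349/613) = 1.
(349/613) = 1, so 613 splits.

613 splits in O_K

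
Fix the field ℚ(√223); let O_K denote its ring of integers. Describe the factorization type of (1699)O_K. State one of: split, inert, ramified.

p is inert

d = 223 ≡ 3 (mod 4), so O_K = ℤ[√223] and disc(K) = 4d = 892.
1699 ∤ 892, so 1699 is unramified.
Legendre symbol by Euler's criterion: (223/1699) ≡ 223^849 ≡ 1698 (mod 1699), i.e. (223/1699) = -1.
Legendre symbol -1 ⇒ 1699 is inert.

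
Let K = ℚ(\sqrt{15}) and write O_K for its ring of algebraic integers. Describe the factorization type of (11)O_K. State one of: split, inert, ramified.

split — (11) = 𝔭₁𝔭₂ with 𝔭₁ ≠ 𝔭₂

Since 15 ≢ 1 mod 4, the ring of integers is ℤ[√15] with discriminant 4·15 = 60.
11 ∤ 60, so 11 is unramified.
Euler's criterion: 15^5 mod 11 = 1. Thus (15|11) = 1.
(15/11) = 1, so 11 splits.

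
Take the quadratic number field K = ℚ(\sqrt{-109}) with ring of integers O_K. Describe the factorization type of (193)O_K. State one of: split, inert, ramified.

Since -109 ≢ 1 mod 4, the ring of integers is ℤ[√-109] with discriminant 4·(-109) = -436.
Since gcd(193, -436) = 1 the prime 193 does not ramify.
Euler's criterion: (-109)^96 mod 193 = 1. Thus (-109|193) = 1.
Legendre symbol 1 ⇒ 193 is split.

splits completely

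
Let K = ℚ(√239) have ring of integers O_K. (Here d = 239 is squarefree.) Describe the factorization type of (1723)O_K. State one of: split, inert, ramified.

239 mod 4 = 3, hence disc K = 4·239 = 956 and O_K = ℤ[√239].
Since gcd(1723, 956) = 1 the prime 1723 does not ramify.
Compute (239/1723) via Euler: 239^((1723-1)/2) mod 1723 = 1722, so (239/1723) = -1.
Legendre symbol -1 ⇒ 1723 is inert.

p is inert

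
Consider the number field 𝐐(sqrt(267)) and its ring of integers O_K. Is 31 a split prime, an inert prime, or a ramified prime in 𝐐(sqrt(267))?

d = 267 ≡ 3 (mod 4), so O_K = ℤ[√267] and disc(K) = 4d = 1068.
31 ∤ 1068, so 31 is unramified.
Compute (267/31) via Euler: 19^((31-1)/2) mod 31 = 1, so (267/31) = 1.
Legendre symbol 1 ⇒ 31 is split.

splits completely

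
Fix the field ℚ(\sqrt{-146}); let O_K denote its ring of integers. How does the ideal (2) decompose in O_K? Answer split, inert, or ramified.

d = -146 ≡ 2 (mod 4), so O_K = ℤ[√-146] and disc(K) = 4d = -584.
Ramification test: 2 | -584. The prime 2 ramifies in K.

ramified — (2) = 𝔭²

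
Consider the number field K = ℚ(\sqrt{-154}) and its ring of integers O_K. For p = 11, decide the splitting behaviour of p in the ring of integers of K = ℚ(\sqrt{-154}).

Since -154 ≢ 1 mod 4, the ring of integers is ℤ[√-154] with discriminant 4·(-154) = -616.
Ramification test: 11 | -616. The prime 11 ramifies in K.

ramified — (11) = 𝔭²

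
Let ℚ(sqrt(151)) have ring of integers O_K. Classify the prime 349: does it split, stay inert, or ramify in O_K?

151 mod 4 = 3, hence disc K = 4·151 = 604 and O_K = ℤ[√151].
Since gcd(349, 604) = 1 the prime 349 does not ramify.
Legendre symbol by Euler's criterion: (151/349) ≡ 151^174 ≡ 1 (mod 349), i.e. (151/349) = 1.
d is a quadratic residue mod p, hence 349 splits in O_K.

349 splits in O_K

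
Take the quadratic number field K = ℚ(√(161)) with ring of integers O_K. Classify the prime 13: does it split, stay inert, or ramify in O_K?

remains prime (inert)

161 mod 4 = 1, hence disc K = 161 and O_K = ℤ[(1+√161)/2].
Since gcd(13, 161) = 1 the prime 13 does not ramify.
Legendre symbol by Euler's criterion: (161/13) ≡ 161^6 ≡ 12 (mod 13), i.e. (161/13) = -1.
Legendre symbol -1 ⇒ 13 is inert.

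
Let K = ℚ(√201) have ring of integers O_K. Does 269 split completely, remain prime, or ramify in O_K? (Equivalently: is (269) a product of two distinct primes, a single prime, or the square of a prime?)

d = 201 ≡ 1 (mod 4), so O_K = ℤ[(1+√201)/2] and disc(K) = d = 201.
disc(K) = 201 is not divisible by 269; 269 is unramified.
Legendre symbol by Euler's criterion: (201/269) ≡ 201^134 ≡ 268 (mod 269), i.e. (201/269) = -1.
Legendre symbol -1 ⇒ 269 is inert.

remains prime (inert)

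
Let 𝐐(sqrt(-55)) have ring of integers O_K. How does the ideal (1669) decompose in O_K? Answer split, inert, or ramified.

inert — (1669) stays prime in O_K

d = -55 ≡ 1 (mod 4), so O_K = ℤ[(1+√-55)/2] and disc(K) = d = -55.
Since gcd(1669, -55) = 1 the prime 1669 does not ramify.
(-55/1669) = 1614^834 mod 1669 = 1668, giving Legendre symbol -1.
Legendre symbol -1 ⇒ 1669 is inert.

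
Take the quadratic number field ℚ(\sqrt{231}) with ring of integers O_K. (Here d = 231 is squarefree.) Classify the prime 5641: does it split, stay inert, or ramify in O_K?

remains prime (inert)

d = 231 ≡ 3 (mod 4), so O_K = ℤ[√231] and disc(K) = 4d = 924.
disc(K) = 924 is not divisible by 5641; 5641 is unramified.
(231/5641) = 231^2820 mod 5641 = 5640, giving Legendre symbol -1.
d is a non-residue mod p, hence 5641 remains inert in O_K.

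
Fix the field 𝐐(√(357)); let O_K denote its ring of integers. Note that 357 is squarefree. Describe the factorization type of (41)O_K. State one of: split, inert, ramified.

41 remains inert

Since 357 ≡ 1 mod 4, the ring of integers is ℤ[(1+√357)/2] with discriminant 357.
disc(K) = 357 is not divisible by 41; 41 is unramified.
Compute (357/41) via Euler: 29^((41-1)/2) mod 41 = 40, so (357/41) = -1.
d is a non-residue mod p, hence 41 remains inert in O_K.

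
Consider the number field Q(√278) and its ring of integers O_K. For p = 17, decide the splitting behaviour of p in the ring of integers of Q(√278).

p is inert

d = 278 ≡ 2 (mod 4), so O_K = ℤ[√278] and disc(K) = 4d = 1112.
disc(K) = 1112 is not divisible by 17; 17 is unramified.
Euler's criterion: 278^8 mod 17 = 16. Thus (278|17) = -1.
d is a non-residue mod p, hence 17 remains inert in O_K.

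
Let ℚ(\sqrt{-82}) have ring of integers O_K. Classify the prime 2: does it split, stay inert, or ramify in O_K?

ramifies in O_K

Since -82 ≢ 1 mod 4, the ring of integers is ℤ[√-82] with discriminant 4·(-82) = -328.
Ramification test: 2 | -328. The prime 2 ramifies in K.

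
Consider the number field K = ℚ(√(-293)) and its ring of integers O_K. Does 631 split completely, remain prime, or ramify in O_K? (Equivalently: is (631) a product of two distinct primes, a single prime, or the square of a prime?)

d = -293 ≡ 3 (mod 4), so O_K = ℤ[√-293] and disc(K) = 4d = -1172.
disc(K) = -1172 is not divisible by 631; 631 is unramified.
Legendre symbol by Euler's criterion: (-293/631) ≡ (-293)^315 ≡ 1 (mod 631), i.e. (-293/631) = 1.
Legendre symbol 1 ⇒ 631 is split.

split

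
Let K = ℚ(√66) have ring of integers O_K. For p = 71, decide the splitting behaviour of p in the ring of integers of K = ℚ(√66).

d = 66 ≡ 2 (mod 4), so O_K = ℤ[√66] and disc(K) = 4d = 264.
disc(K) = 264 is not divisible by 71; 71 is unramified.
Euler's criterion: 66^35 mod 71 = 70. Thus (66|71) = -1.
Legendre symbol -1 ⇒ 71 is inert.

remains prime (inert)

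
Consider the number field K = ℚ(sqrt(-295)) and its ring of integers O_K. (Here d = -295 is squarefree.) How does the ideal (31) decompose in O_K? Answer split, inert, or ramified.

Since -295 ≡ 1 mod 4, the ring of integers is ℤ[(1+√-295)/2] with discriminant -295.
31 ∤ -295, so 31 is unramified.
Euler's criterion: (-295)^15 mod 31 = 30. Thus (-295|31) = -1.
(-295/31) = -1, so 31 is inert.

inert — (31) stays prime in O_K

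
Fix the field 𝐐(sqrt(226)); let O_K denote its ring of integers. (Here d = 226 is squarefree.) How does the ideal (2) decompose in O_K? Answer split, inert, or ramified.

2 is ramified

226 mod 4 = 2, hence disc K = 4·226 = 904 and O_K = ℤ[√226].
2 divides disc(K) = 904, so 2 ramifies.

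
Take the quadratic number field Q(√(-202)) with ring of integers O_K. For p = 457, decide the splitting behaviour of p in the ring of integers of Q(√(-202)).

remains prime (inert)

Since -202 ≢ 1 mod 4, the ring of integers is ℤ[√-202] with discriminant 4·(-202) = -808.
457 ∤ -808, so 457 is unramified.
(-202/457) = 255^228 mod 457 = 456, giving Legendre symbol -1.
Legendre symbol -1 ⇒ 457 is inert.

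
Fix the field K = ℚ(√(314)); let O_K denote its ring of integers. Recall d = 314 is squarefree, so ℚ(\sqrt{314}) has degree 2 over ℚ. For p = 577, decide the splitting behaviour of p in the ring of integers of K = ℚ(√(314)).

d = 314 ≡ 2 (mod 4), so O_K = ℤ[√314] and disc(K) = 4d = 1256.
577 ∤ 1256, so 577 is unramified.
Euler's criterion: 314^288 mod 577 = 1. Thus (314|577) = 1.
(314/577) = 1, so 577 splits.

split — (577) = 𝔭₁𝔭₂ with 𝔭₁ ≠ 𝔭₂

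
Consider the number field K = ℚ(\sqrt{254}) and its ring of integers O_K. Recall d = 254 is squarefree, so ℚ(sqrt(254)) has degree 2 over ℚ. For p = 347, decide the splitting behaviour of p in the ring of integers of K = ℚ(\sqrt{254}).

d = 254 ≡ 2 (mod 4), so O_K = ℤ[√254] and disc(K) = 4d = 1016.
347 ∤ 1016, so 347 is unramified.
Compute (254/347) via Euler: 254^((347-1)/2) mod 347 = 346, so (254/347) = -1.
Legendre symbol -1 ⇒ 347 is inert.

remains prime (inert)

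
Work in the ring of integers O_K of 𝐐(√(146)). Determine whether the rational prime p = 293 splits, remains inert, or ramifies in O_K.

Since 146 ≢ 1 mod 4, the ring of integers is ℤ[√146] with discriminant 4·146 = 584.
disc(K) = 584 is not divisible by 293; 293 is unramified.
(146/293) = 146^146 mod 293 = 292, giving Legendre symbol -1.
Legendre symbol -1 ⇒ 293 is inert.

inert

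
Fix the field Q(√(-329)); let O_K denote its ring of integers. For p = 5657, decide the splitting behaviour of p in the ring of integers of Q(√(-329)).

-329 mod 4 = 3, hence disc K = 4·(-329) = -1316 and O_K = ℤ[√-329].
5657 ∤ -1316, so 5657 is unramified.
Compute (-329/5657) via Euler: 5328^((5657-1)/2) mod 5657 = 1, so (-329/5657) = 1.
Legendre symbol 1 ⇒ 5657 is split.

splits completely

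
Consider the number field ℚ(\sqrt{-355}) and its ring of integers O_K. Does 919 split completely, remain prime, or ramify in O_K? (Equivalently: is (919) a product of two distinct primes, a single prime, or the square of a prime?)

Since -355 ≡ 1 mod 4, the ring of integers is ℤ[(1+√-355)/2] with discriminant -355.
disc(K) = -355 is not divisible by 919; 919 is unramified.
Legendre symbol by Euler's criterion: (-355/919) ≡ (-355)^459 ≡ 918 (mod 919), i.e. (-355/919) = -1.
d is a non-residue mod p, hence 919 remains inert in O_K.

p is inert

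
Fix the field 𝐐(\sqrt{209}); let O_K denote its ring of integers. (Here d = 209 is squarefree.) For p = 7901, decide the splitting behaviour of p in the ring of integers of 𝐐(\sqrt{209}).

Since 209 ≡ 1 mod 4, the ring of integers is ℤ[(1+√209)/2] with discriminant 209.
7901 ∤ 209, so 7901 is unramified.
Euler's criterion: 209^3950 mod 7901 = 1. Thus (209|7901) = 1.
d is a quadratic residue mod p, hence 7901 splits in O_K.

7901 splits in O_K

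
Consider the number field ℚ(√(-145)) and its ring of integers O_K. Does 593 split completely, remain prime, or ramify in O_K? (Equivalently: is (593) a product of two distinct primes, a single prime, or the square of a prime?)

inert

d = -145 ≡ 3 (mod 4), so O_K = ℤ[√-145] and disc(K) = 4d = -580.
593 ∤ -580, so 593 is unramified.
(-145/593) = 448^296 mod 593 = 592, giving Legendre symbol -1.
Legendre symbol -1 ⇒ 593 is inert.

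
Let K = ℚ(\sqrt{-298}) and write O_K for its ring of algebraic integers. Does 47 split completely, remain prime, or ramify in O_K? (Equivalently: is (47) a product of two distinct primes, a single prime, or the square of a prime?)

d = -298 ≡ 2 (mod 4), so O_K = ℤ[√-298] and disc(K) = 4d = -1192.
47 ∤ -1192, so 47 is unramified.
Legendre symbol by Euler's criterion: (-298/47) ≡ (-298)^23 ≡ 46 (mod 47), i.e. (-298/47) = -1.
Legendre symbol -1 ⇒ 47 is inert.

inert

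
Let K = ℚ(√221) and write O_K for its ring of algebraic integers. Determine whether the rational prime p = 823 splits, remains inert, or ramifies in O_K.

inert — (823) stays prime in O_K

Since 221 ≡ 1 mod 4, the ring of integers is ℤ[(1+√221)/2] with discriminant 221.
disc(K) = 221 is not divisible by 823; 823 is unramified.
(221/823) = 221^411 mod 823 = 822, giving Legendre symbol -1.
(221/823) = -1, so 823 is inert.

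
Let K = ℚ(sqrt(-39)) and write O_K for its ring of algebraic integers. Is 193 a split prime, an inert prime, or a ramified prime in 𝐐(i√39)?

193 remains inert

Since -39 ≡ 1 mod 4, the ring of integers is ℤ[(1+√-39)/2] with discriminant -39.
Since gcd(193, -39) = 1 the prime 193 does not ramify.
Compute (-39/193) via Euler: 154^((193-1)/2) mod 193 = 192, so (-39/193) = -1.
d is a non-residue mod p, hence 193 remains inert in O_K.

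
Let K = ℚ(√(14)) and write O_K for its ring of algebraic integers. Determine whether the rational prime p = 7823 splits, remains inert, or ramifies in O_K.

remains prime (inert)

14 mod 4 = 2, hence disc K = 4·14 = 56 and O_K = ℤ[√14].
disc(K) = 56 is not divisible by 7823; 7823 is unramified.
Legendre symbol by Euler's criterion: (14/7823) ≡ 14^3911 ≡ 7822 (mod 7823), i.e. (14/7823) = -1.
d is a non-residue mod p, hence 7823 remains inert in O_K.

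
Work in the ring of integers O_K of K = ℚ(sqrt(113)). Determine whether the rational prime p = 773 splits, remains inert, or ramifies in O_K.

Since 113 ≡ 1 mod 4, the ring of integers is ℤ[(1+√113)/2] with discriminant 113.
773 ∤ 113, so 773 is unramified.
Compute (113/773) via Euler: 113^((773-1)/2) mod 773 = 1, so (113/773) = 1.
(113/773) = 1, so 773 splits.

p splits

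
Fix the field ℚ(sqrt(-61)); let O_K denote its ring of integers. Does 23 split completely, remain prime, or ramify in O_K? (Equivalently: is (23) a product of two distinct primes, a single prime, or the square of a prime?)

p splits

-61 mod 4 = 3, hence disc K = 4·(-61) = -244 and O_K = ℤ[√-61].
disc(K) = -244 is not divisible by 23; 23 is unramified.
Euler's criterion: (-61)^11 mod 23 = 1. Thus (-61|23) = 1.
Legendre symbol 1 ⇒ 23 is split.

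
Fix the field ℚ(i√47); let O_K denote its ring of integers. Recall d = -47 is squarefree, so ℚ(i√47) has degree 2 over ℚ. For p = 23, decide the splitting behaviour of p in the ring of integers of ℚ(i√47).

inert — (23) stays prime in O_K

d = -47 ≡ 1 (mod 4), so O_K = ℤ[(1+√-47)/2] and disc(K) = d = -47.
23 ∤ -47, so 23 is unramified.
Compute (-47/23) via Euler: 22^((23-1)/2) mod 23 = 22, so (-47/23) = -1.
d is a non-residue mod p, hence 23 remains inert in O_K.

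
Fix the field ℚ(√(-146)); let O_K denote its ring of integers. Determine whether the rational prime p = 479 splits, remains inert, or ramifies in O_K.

p is inert

-146 mod 4 = 2, hence disc K = 4·(-146) = -584 and O_K = ℤ[√-146].
Since gcd(479, -584) = 1 the prime 479 does not ramify.
Compute (-146/479) via Euler: 333^((479-1)/2) mod 479 = 478, so (-146/479) = -1.
d is a non-residue mod p, hence 479 remains inert in O_K.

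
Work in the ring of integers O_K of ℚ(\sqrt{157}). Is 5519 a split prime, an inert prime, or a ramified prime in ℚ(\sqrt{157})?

Since 157 ≡ 1 mod 4, the ring of integers is ℤ[(1+√157)/2] with discriminant 157.
5519 ∤ 157, so 5519 is unramified.
(157/5519) = 157^2759 mod 5519 = 5518, giving Legendre symbol -1.
Legendre symbol -1 ⇒ 5519 is inert.

inert — (5519) stays prime in O_K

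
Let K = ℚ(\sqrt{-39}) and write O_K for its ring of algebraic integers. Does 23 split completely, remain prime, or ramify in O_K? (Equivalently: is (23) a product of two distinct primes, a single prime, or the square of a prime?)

p is inert

d = -39 ≡ 1 (mod 4), so O_K = ℤ[(1+√-39)/2] and disc(K) = d = -39.
Since gcd(23, -39) = 1 the prime 23 does not ramify.
Compute (-39/23) via Euler: 7^((23-1)/2) mod 23 = 22, so (-39/23) = -1.
(-39/23) = -1, so 23 is inert.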